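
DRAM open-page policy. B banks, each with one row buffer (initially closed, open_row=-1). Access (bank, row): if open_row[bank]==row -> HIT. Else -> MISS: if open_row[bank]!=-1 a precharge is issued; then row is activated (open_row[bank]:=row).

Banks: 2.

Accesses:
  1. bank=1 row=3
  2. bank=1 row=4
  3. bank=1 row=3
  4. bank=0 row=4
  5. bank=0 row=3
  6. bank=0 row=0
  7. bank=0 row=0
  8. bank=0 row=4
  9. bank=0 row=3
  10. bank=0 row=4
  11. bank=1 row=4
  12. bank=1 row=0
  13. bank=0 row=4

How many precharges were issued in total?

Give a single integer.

Answer: 9

Derivation:
Acc 1: bank1 row3 -> MISS (open row3); precharges=0
Acc 2: bank1 row4 -> MISS (open row4); precharges=1
Acc 3: bank1 row3 -> MISS (open row3); precharges=2
Acc 4: bank0 row4 -> MISS (open row4); precharges=2
Acc 5: bank0 row3 -> MISS (open row3); precharges=3
Acc 6: bank0 row0 -> MISS (open row0); precharges=4
Acc 7: bank0 row0 -> HIT
Acc 8: bank0 row4 -> MISS (open row4); precharges=5
Acc 9: bank0 row3 -> MISS (open row3); precharges=6
Acc 10: bank0 row4 -> MISS (open row4); precharges=7
Acc 11: bank1 row4 -> MISS (open row4); precharges=8
Acc 12: bank1 row0 -> MISS (open row0); precharges=9
Acc 13: bank0 row4 -> HIT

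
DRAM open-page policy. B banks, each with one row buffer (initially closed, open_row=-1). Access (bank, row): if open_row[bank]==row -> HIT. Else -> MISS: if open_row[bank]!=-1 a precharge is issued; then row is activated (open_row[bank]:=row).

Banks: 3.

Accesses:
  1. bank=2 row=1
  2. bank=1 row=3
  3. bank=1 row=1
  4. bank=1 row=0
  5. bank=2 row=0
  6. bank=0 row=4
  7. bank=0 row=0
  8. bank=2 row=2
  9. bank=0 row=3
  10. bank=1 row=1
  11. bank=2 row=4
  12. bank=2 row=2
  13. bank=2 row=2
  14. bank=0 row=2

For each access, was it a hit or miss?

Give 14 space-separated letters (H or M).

Acc 1: bank2 row1 -> MISS (open row1); precharges=0
Acc 2: bank1 row3 -> MISS (open row3); precharges=0
Acc 3: bank1 row1 -> MISS (open row1); precharges=1
Acc 4: bank1 row0 -> MISS (open row0); precharges=2
Acc 5: bank2 row0 -> MISS (open row0); precharges=3
Acc 6: bank0 row4 -> MISS (open row4); precharges=3
Acc 7: bank0 row0 -> MISS (open row0); precharges=4
Acc 8: bank2 row2 -> MISS (open row2); precharges=5
Acc 9: bank0 row3 -> MISS (open row3); precharges=6
Acc 10: bank1 row1 -> MISS (open row1); precharges=7
Acc 11: bank2 row4 -> MISS (open row4); precharges=8
Acc 12: bank2 row2 -> MISS (open row2); precharges=9
Acc 13: bank2 row2 -> HIT
Acc 14: bank0 row2 -> MISS (open row2); precharges=10

Answer: M M M M M M M M M M M M H M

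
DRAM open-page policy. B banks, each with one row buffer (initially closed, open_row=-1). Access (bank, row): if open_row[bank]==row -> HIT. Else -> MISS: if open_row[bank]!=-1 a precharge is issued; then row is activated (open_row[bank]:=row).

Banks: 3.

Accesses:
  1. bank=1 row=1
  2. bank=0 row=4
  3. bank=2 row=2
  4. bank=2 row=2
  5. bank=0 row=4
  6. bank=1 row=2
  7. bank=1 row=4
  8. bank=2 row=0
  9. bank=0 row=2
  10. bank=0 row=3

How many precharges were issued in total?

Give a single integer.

Acc 1: bank1 row1 -> MISS (open row1); precharges=0
Acc 2: bank0 row4 -> MISS (open row4); precharges=0
Acc 3: bank2 row2 -> MISS (open row2); precharges=0
Acc 4: bank2 row2 -> HIT
Acc 5: bank0 row4 -> HIT
Acc 6: bank1 row2 -> MISS (open row2); precharges=1
Acc 7: bank1 row4 -> MISS (open row4); precharges=2
Acc 8: bank2 row0 -> MISS (open row0); precharges=3
Acc 9: bank0 row2 -> MISS (open row2); precharges=4
Acc 10: bank0 row3 -> MISS (open row3); precharges=5

Answer: 5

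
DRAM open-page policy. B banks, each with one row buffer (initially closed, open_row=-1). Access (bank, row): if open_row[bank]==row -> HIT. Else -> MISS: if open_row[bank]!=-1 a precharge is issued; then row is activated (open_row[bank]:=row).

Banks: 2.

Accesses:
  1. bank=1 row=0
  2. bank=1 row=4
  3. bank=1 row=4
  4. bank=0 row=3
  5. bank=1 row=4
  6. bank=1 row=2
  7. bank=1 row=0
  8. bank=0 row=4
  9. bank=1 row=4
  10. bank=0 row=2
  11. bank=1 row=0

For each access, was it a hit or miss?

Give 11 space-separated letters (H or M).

Answer: M M H M H M M M M M M

Derivation:
Acc 1: bank1 row0 -> MISS (open row0); precharges=0
Acc 2: bank1 row4 -> MISS (open row4); precharges=1
Acc 3: bank1 row4 -> HIT
Acc 4: bank0 row3 -> MISS (open row3); precharges=1
Acc 5: bank1 row4 -> HIT
Acc 6: bank1 row2 -> MISS (open row2); precharges=2
Acc 7: bank1 row0 -> MISS (open row0); precharges=3
Acc 8: bank0 row4 -> MISS (open row4); precharges=4
Acc 9: bank1 row4 -> MISS (open row4); precharges=5
Acc 10: bank0 row2 -> MISS (open row2); precharges=6
Acc 11: bank1 row0 -> MISS (open row0); precharges=7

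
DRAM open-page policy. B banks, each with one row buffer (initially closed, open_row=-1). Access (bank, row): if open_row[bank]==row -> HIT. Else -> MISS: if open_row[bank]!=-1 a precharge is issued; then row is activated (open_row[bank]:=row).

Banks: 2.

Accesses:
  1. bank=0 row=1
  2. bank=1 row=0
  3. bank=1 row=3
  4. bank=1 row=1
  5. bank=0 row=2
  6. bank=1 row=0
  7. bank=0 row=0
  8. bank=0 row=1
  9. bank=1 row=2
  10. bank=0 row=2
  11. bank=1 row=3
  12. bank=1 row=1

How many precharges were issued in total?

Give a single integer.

Acc 1: bank0 row1 -> MISS (open row1); precharges=0
Acc 2: bank1 row0 -> MISS (open row0); precharges=0
Acc 3: bank1 row3 -> MISS (open row3); precharges=1
Acc 4: bank1 row1 -> MISS (open row1); precharges=2
Acc 5: bank0 row2 -> MISS (open row2); precharges=3
Acc 6: bank1 row0 -> MISS (open row0); precharges=4
Acc 7: bank0 row0 -> MISS (open row0); precharges=5
Acc 8: bank0 row1 -> MISS (open row1); precharges=6
Acc 9: bank1 row2 -> MISS (open row2); precharges=7
Acc 10: bank0 row2 -> MISS (open row2); precharges=8
Acc 11: bank1 row3 -> MISS (open row3); precharges=9
Acc 12: bank1 row1 -> MISS (open row1); precharges=10

Answer: 10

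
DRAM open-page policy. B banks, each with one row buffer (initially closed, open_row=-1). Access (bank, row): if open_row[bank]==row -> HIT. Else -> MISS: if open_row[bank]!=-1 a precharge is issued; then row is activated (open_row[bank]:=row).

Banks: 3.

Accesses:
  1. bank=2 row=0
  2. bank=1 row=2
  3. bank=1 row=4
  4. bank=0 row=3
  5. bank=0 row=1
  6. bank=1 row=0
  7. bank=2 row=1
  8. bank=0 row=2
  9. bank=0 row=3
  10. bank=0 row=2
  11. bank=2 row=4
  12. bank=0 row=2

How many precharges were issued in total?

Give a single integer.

Acc 1: bank2 row0 -> MISS (open row0); precharges=0
Acc 2: bank1 row2 -> MISS (open row2); precharges=0
Acc 3: bank1 row4 -> MISS (open row4); precharges=1
Acc 4: bank0 row3 -> MISS (open row3); precharges=1
Acc 5: bank0 row1 -> MISS (open row1); precharges=2
Acc 6: bank1 row0 -> MISS (open row0); precharges=3
Acc 7: bank2 row1 -> MISS (open row1); precharges=4
Acc 8: bank0 row2 -> MISS (open row2); precharges=5
Acc 9: bank0 row3 -> MISS (open row3); precharges=6
Acc 10: bank0 row2 -> MISS (open row2); precharges=7
Acc 11: bank2 row4 -> MISS (open row4); precharges=8
Acc 12: bank0 row2 -> HIT

Answer: 8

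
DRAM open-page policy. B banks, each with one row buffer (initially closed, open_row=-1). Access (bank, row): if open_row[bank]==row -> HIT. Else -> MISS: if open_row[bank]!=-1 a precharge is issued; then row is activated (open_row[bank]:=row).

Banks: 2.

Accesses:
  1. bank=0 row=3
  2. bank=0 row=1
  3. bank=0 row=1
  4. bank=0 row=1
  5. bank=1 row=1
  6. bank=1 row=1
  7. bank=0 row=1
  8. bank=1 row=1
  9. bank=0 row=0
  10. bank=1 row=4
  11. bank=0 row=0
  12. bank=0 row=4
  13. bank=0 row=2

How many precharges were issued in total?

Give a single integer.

Answer: 5

Derivation:
Acc 1: bank0 row3 -> MISS (open row3); precharges=0
Acc 2: bank0 row1 -> MISS (open row1); precharges=1
Acc 3: bank0 row1 -> HIT
Acc 4: bank0 row1 -> HIT
Acc 5: bank1 row1 -> MISS (open row1); precharges=1
Acc 6: bank1 row1 -> HIT
Acc 7: bank0 row1 -> HIT
Acc 8: bank1 row1 -> HIT
Acc 9: bank0 row0 -> MISS (open row0); precharges=2
Acc 10: bank1 row4 -> MISS (open row4); precharges=3
Acc 11: bank0 row0 -> HIT
Acc 12: bank0 row4 -> MISS (open row4); precharges=4
Acc 13: bank0 row2 -> MISS (open row2); precharges=5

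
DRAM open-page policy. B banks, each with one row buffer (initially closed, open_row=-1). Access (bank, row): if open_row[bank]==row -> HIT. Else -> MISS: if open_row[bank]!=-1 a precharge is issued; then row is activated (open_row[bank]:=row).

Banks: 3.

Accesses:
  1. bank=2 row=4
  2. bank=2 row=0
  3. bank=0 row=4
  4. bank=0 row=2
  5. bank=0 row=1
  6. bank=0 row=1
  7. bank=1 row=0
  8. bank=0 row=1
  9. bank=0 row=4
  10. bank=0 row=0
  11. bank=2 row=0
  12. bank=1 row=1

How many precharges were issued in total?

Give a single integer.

Acc 1: bank2 row4 -> MISS (open row4); precharges=0
Acc 2: bank2 row0 -> MISS (open row0); precharges=1
Acc 3: bank0 row4 -> MISS (open row4); precharges=1
Acc 4: bank0 row2 -> MISS (open row2); precharges=2
Acc 5: bank0 row1 -> MISS (open row1); precharges=3
Acc 6: bank0 row1 -> HIT
Acc 7: bank1 row0 -> MISS (open row0); precharges=3
Acc 8: bank0 row1 -> HIT
Acc 9: bank0 row4 -> MISS (open row4); precharges=4
Acc 10: bank0 row0 -> MISS (open row0); precharges=5
Acc 11: bank2 row0 -> HIT
Acc 12: bank1 row1 -> MISS (open row1); precharges=6

Answer: 6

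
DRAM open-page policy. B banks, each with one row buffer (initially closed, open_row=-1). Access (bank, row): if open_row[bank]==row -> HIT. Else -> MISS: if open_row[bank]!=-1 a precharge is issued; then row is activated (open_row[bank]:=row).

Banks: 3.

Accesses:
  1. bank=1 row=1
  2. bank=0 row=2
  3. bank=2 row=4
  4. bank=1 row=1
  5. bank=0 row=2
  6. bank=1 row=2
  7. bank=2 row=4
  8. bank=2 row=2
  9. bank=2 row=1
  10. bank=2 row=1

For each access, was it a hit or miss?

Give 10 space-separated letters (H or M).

Answer: M M M H H M H M M H

Derivation:
Acc 1: bank1 row1 -> MISS (open row1); precharges=0
Acc 2: bank0 row2 -> MISS (open row2); precharges=0
Acc 3: bank2 row4 -> MISS (open row4); precharges=0
Acc 4: bank1 row1 -> HIT
Acc 5: bank0 row2 -> HIT
Acc 6: bank1 row2 -> MISS (open row2); precharges=1
Acc 7: bank2 row4 -> HIT
Acc 8: bank2 row2 -> MISS (open row2); precharges=2
Acc 9: bank2 row1 -> MISS (open row1); precharges=3
Acc 10: bank2 row1 -> HIT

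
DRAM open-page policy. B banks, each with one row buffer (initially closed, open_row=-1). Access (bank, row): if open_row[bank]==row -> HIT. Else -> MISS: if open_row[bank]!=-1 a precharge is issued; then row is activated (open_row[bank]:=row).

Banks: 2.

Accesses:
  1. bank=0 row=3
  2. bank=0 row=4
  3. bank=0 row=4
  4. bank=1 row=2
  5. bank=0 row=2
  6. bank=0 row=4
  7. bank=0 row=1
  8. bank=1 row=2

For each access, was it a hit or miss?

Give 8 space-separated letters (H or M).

Acc 1: bank0 row3 -> MISS (open row3); precharges=0
Acc 2: bank0 row4 -> MISS (open row4); precharges=1
Acc 3: bank0 row4 -> HIT
Acc 4: bank1 row2 -> MISS (open row2); precharges=1
Acc 5: bank0 row2 -> MISS (open row2); precharges=2
Acc 6: bank0 row4 -> MISS (open row4); precharges=3
Acc 7: bank0 row1 -> MISS (open row1); precharges=4
Acc 8: bank1 row2 -> HIT

Answer: M M H M M M M H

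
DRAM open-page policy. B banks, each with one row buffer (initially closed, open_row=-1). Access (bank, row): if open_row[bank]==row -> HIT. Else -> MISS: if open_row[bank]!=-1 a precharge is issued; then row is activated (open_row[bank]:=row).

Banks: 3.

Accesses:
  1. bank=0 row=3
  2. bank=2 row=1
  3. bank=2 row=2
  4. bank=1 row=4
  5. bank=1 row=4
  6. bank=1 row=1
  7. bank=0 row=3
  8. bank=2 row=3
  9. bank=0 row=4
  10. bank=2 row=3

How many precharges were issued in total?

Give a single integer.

Answer: 4

Derivation:
Acc 1: bank0 row3 -> MISS (open row3); precharges=0
Acc 2: bank2 row1 -> MISS (open row1); precharges=0
Acc 3: bank2 row2 -> MISS (open row2); precharges=1
Acc 4: bank1 row4 -> MISS (open row4); precharges=1
Acc 5: bank1 row4 -> HIT
Acc 6: bank1 row1 -> MISS (open row1); precharges=2
Acc 7: bank0 row3 -> HIT
Acc 8: bank2 row3 -> MISS (open row3); precharges=3
Acc 9: bank0 row4 -> MISS (open row4); precharges=4
Acc 10: bank2 row3 -> HIT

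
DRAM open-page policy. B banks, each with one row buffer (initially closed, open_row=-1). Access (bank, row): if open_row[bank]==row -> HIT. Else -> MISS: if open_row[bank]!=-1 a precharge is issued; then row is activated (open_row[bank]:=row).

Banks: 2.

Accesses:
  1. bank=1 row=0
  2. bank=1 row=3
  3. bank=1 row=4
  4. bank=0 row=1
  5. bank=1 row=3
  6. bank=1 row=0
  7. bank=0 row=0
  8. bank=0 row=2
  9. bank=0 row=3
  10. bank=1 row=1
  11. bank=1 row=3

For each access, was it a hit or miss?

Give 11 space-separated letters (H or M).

Acc 1: bank1 row0 -> MISS (open row0); precharges=0
Acc 2: bank1 row3 -> MISS (open row3); precharges=1
Acc 3: bank1 row4 -> MISS (open row4); precharges=2
Acc 4: bank0 row1 -> MISS (open row1); precharges=2
Acc 5: bank1 row3 -> MISS (open row3); precharges=3
Acc 6: bank1 row0 -> MISS (open row0); precharges=4
Acc 7: bank0 row0 -> MISS (open row0); precharges=5
Acc 8: bank0 row2 -> MISS (open row2); precharges=6
Acc 9: bank0 row3 -> MISS (open row3); precharges=7
Acc 10: bank1 row1 -> MISS (open row1); precharges=8
Acc 11: bank1 row3 -> MISS (open row3); precharges=9

Answer: M M M M M M M M M M M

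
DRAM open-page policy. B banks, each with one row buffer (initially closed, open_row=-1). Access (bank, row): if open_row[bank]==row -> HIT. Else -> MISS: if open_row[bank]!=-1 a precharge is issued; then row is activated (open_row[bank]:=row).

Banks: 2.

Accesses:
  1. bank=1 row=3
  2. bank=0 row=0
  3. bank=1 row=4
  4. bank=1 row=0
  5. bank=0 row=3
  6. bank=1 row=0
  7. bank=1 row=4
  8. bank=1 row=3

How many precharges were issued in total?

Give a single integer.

Answer: 5

Derivation:
Acc 1: bank1 row3 -> MISS (open row3); precharges=0
Acc 2: bank0 row0 -> MISS (open row0); precharges=0
Acc 3: bank1 row4 -> MISS (open row4); precharges=1
Acc 4: bank1 row0 -> MISS (open row0); precharges=2
Acc 5: bank0 row3 -> MISS (open row3); precharges=3
Acc 6: bank1 row0 -> HIT
Acc 7: bank1 row4 -> MISS (open row4); precharges=4
Acc 8: bank1 row3 -> MISS (open row3); precharges=5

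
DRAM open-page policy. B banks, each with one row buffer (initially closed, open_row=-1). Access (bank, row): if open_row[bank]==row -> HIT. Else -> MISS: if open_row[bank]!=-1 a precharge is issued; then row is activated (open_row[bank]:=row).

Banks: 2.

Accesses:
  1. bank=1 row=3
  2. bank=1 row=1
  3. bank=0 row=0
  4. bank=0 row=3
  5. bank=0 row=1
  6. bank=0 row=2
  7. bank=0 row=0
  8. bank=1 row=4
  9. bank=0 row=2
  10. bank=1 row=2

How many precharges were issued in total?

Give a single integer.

Acc 1: bank1 row3 -> MISS (open row3); precharges=0
Acc 2: bank1 row1 -> MISS (open row1); precharges=1
Acc 3: bank0 row0 -> MISS (open row0); precharges=1
Acc 4: bank0 row3 -> MISS (open row3); precharges=2
Acc 5: bank0 row1 -> MISS (open row1); precharges=3
Acc 6: bank0 row2 -> MISS (open row2); precharges=4
Acc 7: bank0 row0 -> MISS (open row0); precharges=5
Acc 8: bank1 row4 -> MISS (open row4); precharges=6
Acc 9: bank0 row2 -> MISS (open row2); precharges=7
Acc 10: bank1 row2 -> MISS (open row2); precharges=8

Answer: 8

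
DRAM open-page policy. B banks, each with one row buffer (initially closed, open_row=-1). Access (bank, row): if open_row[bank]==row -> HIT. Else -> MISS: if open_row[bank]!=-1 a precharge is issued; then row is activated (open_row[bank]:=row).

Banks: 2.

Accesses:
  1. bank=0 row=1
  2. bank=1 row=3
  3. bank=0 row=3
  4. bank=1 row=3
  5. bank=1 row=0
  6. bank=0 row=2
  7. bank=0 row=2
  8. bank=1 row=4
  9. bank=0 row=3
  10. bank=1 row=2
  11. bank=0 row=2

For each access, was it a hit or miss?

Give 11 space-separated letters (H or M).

Answer: M M M H M M H M M M M

Derivation:
Acc 1: bank0 row1 -> MISS (open row1); precharges=0
Acc 2: bank1 row3 -> MISS (open row3); precharges=0
Acc 3: bank0 row3 -> MISS (open row3); precharges=1
Acc 4: bank1 row3 -> HIT
Acc 5: bank1 row0 -> MISS (open row0); precharges=2
Acc 6: bank0 row2 -> MISS (open row2); precharges=3
Acc 7: bank0 row2 -> HIT
Acc 8: bank1 row4 -> MISS (open row4); precharges=4
Acc 9: bank0 row3 -> MISS (open row3); precharges=5
Acc 10: bank1 row2 -> MISS (open row2); precharges=6
Acc 11: bank0 row2 -> MISS (open row2); precharges=7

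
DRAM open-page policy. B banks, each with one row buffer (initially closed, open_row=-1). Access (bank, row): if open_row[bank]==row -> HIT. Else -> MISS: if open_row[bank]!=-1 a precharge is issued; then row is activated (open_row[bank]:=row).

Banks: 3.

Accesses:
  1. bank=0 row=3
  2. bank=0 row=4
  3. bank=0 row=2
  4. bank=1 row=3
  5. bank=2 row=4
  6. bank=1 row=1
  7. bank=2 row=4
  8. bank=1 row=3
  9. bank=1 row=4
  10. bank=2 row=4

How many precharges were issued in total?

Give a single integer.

Answer: 5

Derivation:
Acc 1: bank0 row3 -> MISS (open row3); precharges=0
Acc 2: bank0 row4 -> MISS (open row4); precharges=1
Acc 3: bank0 row2 -> MISS (open row2); precharges=2
Acc 4: bank1 row3 -> MISS (open row3); precharges=2
Acc 5: bank2 row4 -> MISS (open row4); precharges=2
Acc 6: bank1 row1 -> MISS (open row1); precharges=3
Acc 7: bank2 row4 -> HIT
Acc 8: bank1 row3 -> MISS (open row3); precharges=4
Acc 9: bank1 row4 -> MISS (open row4); precharges=5
Acc 10: bank2 row4 -> HIT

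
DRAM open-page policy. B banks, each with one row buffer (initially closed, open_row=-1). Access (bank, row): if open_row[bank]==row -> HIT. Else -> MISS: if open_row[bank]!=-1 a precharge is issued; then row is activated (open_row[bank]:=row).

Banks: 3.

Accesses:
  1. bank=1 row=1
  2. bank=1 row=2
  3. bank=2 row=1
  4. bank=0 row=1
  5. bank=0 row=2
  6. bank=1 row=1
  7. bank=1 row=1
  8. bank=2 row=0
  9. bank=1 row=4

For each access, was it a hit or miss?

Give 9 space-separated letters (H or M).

Answer: M M M M M M H M M

Derivation:
Acc 1: bank1 row1 -> MISS (open row1); precharges=0
Acc 2: bank1 row2 -> MISS (open row2); precharges=1
Acc 3: bank2 row1 -> MISS (open row1); precharges=1
Acc 4: bank0 row1 -> MISS (open row1); precharges=1
Acc 5: bank0 row2 -> MISS (open row2); precharges=2
Acc 6: bank1 row1 -> MISS (open row1); precharges=3
Acc 7: bank1 row1 -> HIT
Acc 8: bank2 row0 -> MISS (open row0); precharges=4
Acc 9: bank1 row4 -> MISS (open row4); precharges=5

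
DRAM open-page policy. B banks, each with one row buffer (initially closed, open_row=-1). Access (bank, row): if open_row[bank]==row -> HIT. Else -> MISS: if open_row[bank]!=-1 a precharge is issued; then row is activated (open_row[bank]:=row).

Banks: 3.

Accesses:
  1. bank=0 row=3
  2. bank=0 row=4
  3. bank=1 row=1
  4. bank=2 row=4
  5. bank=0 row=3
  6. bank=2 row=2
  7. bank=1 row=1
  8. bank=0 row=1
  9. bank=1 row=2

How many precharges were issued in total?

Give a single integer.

Answer: 5

Derivation:
Acc 1: bank0 row3 -> MISS (open row3); precharges=0
Acc 2: bank0 row4 -> MISS (open row4); precharges=1
Acc 3: bank1 row1 -> MISS (open row1); precharges=1
Acc 4: bank2 row4 -> MISS (open row4); precharges=1
Acc 5: bank0 row3 -> MISS (open row3); precharges=2
Acc 6: bank2 row2 -> MISS (open row2); precharges=3
Acc 7: bank1 row1 -> HIT
Acc 8: bank0 row1 -> MISS (open row1); precharges=4
Acc 9: bank1 row2 -> MISS (open row2); precharges=5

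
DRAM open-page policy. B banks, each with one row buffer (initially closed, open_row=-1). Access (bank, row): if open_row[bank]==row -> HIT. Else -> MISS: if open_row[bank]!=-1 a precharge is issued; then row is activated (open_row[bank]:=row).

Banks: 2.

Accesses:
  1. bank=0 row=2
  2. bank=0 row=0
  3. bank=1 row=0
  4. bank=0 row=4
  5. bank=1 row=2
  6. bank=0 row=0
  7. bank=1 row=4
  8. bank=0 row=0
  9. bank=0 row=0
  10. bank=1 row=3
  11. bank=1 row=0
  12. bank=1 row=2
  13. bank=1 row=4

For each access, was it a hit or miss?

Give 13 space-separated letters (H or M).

Answer: M M M M M M M H H M M M M

Derivation:
Acc 1: bank0 row2 -> MISS (open row2); precharges=0
Acc 2: bank0 row0 -> MISS (open row0); precharges=1
Acc 3: bank1 row0 -> MISS (open row0); precharges=1
Acc 4: bank0 row4 -> MISS (open row4); precharges=2
Acc 5: bank1 row2 -> MISS (open row2); precharges=3
Acc 6: bank0 row0 -> MISS (open row0); precharges=4
Acc 7: bank1 row4 -> MISS (open row4); precharges=5
Acc 8: bank0 row0 -> HIT
Acc 9: bank0 row0 -> HIT
Acc 10: bank1 row3 -> MISS (open row3); precharges=6
Acc 11: bank1 row0 -> MISS (open row0); precharges=7
Acc 12: bank1 row2 -> MISS (open row2); precharges=8
Acc 13: bank1 row4 -> MISS (open row4); precharges=9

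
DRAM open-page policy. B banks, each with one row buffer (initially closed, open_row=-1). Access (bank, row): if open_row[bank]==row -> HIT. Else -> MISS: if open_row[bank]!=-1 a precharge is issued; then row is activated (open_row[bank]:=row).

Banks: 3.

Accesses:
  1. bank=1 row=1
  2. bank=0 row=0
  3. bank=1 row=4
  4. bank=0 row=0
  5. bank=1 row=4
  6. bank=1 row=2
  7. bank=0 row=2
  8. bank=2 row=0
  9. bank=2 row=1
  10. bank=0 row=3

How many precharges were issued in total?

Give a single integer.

Answer: 5

Derivation:
Acc 1: bank1 row1 -> MISS (open row1); precharges=0
Acc 2: bank0 row0 -> MISS (open row0); precharges=0
Acc 3: bank1 row4 -> MISS (open row4); precharges=1
Acc 4: bank0 row0 -> HIT
Acc 5: bank1 row4 -> HIT
Acc 6: bank1 row2 -> MISS (open row2); precharges=2
Acc 7: bank0 row2 -> MISS (open row2); precharges=3
Acc 8: bank2 row0 -> MISS (open row0); precharges=3
Acc 9: bank2 row1 -> MISS (open row1); precharges=4
Acc 10: bank0 row3 -> MISS (open row3); precharges=5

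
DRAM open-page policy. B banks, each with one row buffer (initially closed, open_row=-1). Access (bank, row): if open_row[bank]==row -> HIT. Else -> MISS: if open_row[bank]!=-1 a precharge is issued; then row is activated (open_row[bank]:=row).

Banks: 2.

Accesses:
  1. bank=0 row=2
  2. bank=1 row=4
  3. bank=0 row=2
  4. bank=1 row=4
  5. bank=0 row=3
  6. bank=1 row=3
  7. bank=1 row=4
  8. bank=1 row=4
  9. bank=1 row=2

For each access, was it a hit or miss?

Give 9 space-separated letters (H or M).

Answer: M M H H M M M H M

Derivation:
Acc 1: bank0 row2 -> MISS (open row2); precharges=0
Acc 2: bank1 row4 -> MISS (open row4); precharges=0
Acc 3: bank0 row2 -> HIT
Acc 4: bank1 row4 -> HIT
Acc 5: bank0 row3 -> MISS (open row3); precharges=1
Acc 6: bank1 row3 -> MISS (open row3); precharges=2
Acc 7: bank1 row4 -> MISS (open row4); precharges=3
Acc 8: bank1 row4 -> HIT
Acc 9: bank1 row2 -> MISS (open row2); precharges=4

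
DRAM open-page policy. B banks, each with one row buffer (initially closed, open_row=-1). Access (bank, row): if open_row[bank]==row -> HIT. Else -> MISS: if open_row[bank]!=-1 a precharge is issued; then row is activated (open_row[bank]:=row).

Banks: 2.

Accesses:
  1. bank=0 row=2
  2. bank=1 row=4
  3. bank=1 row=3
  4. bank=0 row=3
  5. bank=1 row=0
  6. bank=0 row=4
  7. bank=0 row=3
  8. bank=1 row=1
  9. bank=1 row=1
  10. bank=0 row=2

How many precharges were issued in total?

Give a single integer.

Answer: 7

Derivation:
Acc 1: bank0 row2 -> MISS (open row2); precharges=0
Acc 2: bank1 row4 -> MISS (open row4); precharges=0
Acc 3: bank1 row3 -> MISS (open row3); precharges=1
Acc 4: bank0 row3 -> MISS (open row3); precharges=2
Acc 5: bank1 row0 -> MISS (open row0); precharges=3
Acc 6: bank0 row4 -> MISS (open row4); precharges=4
Acc 7: bank0 row3 -> MISS (open row3); precharges=5
Acc 8: bank1 row1 -> MISS (open row1); precharges=6
Acc 9: bank1 row1 -> HIT
Acc 10: bank0 row2 -> MISS (open row2); precharges=7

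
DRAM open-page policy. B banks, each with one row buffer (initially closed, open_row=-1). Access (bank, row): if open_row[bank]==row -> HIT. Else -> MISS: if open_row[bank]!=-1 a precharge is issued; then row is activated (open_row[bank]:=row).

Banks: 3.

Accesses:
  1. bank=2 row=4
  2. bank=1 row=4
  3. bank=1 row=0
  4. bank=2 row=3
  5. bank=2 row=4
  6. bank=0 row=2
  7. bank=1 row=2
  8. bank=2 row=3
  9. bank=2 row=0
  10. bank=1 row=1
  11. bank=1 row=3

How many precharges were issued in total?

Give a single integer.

Answer: 8

Derivation:
Acc 1: bank2 row4 -> MISS (open row4); precharges=0
Acc 2: bank1 row4 -> MISS (open row4); precharges=0
Acc 3: bank1 row0 -> MISS (open row0); precharges=1
Acc 4: bank2 row3 -> MISS (open row3); precharges=2
Acc 5: bank2 row4 -> MISS (open row4); precharges=3
Acc 6: bank0 row2 -> MISS (open row2); precharges=3
Acc 7: bank1 row2 -> MISS (open row2); precharges=4
Acc 8: bank2 row3 -> MISS (open row3); precharges=5
Acc 9: bank2 row0 -> MISS (open row0); precharges=6
Acc 10: bank1 row1 -> MISS (open row1); precharges=7
Acc 11: bank1 row3 -> MISS (open row3); precharges=8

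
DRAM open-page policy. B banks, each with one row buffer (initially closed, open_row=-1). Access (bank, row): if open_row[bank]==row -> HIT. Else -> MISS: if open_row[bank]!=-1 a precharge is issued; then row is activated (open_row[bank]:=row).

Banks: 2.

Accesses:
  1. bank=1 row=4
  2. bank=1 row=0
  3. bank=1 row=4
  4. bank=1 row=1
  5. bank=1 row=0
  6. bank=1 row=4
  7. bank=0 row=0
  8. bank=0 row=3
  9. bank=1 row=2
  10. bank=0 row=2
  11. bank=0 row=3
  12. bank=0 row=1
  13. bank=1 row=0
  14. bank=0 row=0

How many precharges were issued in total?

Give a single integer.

Answer: 12

Derivation:
Acc 1: bank1 row4 -> MISS (open row4); precharges=0
Acc 2: bank1 row0 -> MISS (open row0); precharges=1
Acc 3: bank1 row4 -> MISS (open row4); precharges=2
Acc 4: bank1 row1 -> MISS (open row1); precharges=3
Acc 5: bank1 row0 -> MISS (open row0); precharges=4
Acc 6: bank1 row4 -> MISS (open row4); precharges=5
Acc 7: bank0 row0 -> MISS (open row0); precharges=5
Acc 8: bank0 row3 -> MISS (open row3); precharges=6
Acc 9: bank1 row2 -> MISS (open row2); precharges=7
Acc 10: bank0 row2 -> MISS (open row2); precharges=8
Acc 11: bank0 row3 -> MISS (open row3); precharges=9
Acc 12: bank0 row1 -> MISS (open row1); precharges=10
Acc 13: bank1 row0 -> MISS (open row0); precharges=11
Acc 14: bank0 row0 -> MISS (open row0); precharges=12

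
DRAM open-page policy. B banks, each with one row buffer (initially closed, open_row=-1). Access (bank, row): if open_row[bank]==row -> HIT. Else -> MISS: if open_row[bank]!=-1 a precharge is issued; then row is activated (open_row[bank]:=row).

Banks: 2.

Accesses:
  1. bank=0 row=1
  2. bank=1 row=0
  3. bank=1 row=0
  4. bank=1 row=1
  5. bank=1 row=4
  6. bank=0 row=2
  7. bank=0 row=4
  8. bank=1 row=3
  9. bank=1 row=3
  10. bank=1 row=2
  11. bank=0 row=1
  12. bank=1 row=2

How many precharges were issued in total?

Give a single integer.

Acc 1: bank0 row1 -> MISS (open row1); precharges=0
Acc 2: bank1 row0 -> MISS (open row0); precharges=0
Acc 3: bank1 row0 -> HIT
Acc 4: bank1 row1 -> MISS (open row1); precharges=1
Acc 5: bank1 row4 -> MISS (open row4); precharges=2
Acc 6: bank0 row2 -> MISS (open row2); precharges=3
Acc 7: bank0 row4 -> MISS (open row4); precharges=4
Acc 8: bank1 row3 -> MISS (open row3); precharges=5
Acc 9: bank1 row3 -> HIT
Acc 10: bank1 row2 -> MISS (open row2); precharges=6
Acc 11: bank0 row1 -> MISS (open row1); precharges=7
Acc 12: bank1 row2 -> HIT

Answer: 7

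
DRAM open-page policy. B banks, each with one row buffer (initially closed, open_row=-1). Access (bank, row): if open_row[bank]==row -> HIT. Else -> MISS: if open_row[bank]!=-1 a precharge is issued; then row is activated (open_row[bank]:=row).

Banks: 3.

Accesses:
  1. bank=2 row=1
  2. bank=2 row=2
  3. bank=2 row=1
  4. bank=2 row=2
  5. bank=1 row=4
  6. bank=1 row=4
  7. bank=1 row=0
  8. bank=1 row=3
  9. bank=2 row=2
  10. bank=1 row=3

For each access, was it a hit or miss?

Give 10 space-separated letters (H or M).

Acc 1: bank2 row1 -> MISS (open row1); precharges=0
Acc 2: bank2 row2 -> MISS (open row2); precharges=1
Acc 3: bank2 row1 -> MISS (open row1); precharges=2
Acc 4: bank2 row2 -> MISS (open row2); precharges=3
Acc 5: bank1 row4 -> MISS (open row4); precharges=3
Acc 6: bank1 row4 -> HIT
Acc 7: bank1 row0 -> MISS (open row0); precharges=4
Acc 8: bank1 row3 -> MISS (open row3); precharges=5
Acc 9: bank2 row2 -> HIT
Acc 10: bank1 row3 -> HIT

Answer: M M M M M H M M H H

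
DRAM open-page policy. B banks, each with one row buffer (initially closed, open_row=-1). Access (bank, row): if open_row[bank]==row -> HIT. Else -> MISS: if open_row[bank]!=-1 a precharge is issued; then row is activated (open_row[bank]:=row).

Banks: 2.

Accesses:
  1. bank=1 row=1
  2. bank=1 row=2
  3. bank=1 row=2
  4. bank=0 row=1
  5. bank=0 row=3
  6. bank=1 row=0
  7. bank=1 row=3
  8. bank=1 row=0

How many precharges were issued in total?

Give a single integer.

Answer: 5

Derivation:
Acc 1: bank1 row1 -> MISS (open row1); precharges=0
Acc 2: bank1 row2 -> MISS (open row2); precharges=1
Acc 3: bank1 row2 -> HIT
Acc 4: bank0 row1 -> MISS (open row1); precharges=1
Acc 5: bank0 row3 -> MISS (open row3); precharges=2
Acc 6: bank1 row0 -> MISS (open row0); precharges=3
Acc 7: bank1 row3 -> MISS (open row3); precharges=4
Acc 8: bank1 row0 -> MISS (open row0); precharges=5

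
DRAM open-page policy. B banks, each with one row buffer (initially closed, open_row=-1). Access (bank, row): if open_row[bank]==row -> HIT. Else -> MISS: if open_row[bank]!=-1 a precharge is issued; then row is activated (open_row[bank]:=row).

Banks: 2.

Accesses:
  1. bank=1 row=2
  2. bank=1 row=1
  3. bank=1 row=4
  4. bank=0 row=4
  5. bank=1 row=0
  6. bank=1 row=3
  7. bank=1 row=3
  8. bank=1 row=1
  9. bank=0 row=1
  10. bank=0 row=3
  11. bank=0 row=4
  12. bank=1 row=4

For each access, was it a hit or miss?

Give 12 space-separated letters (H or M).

Answer: M M M M M M H M M M M M

Derivation:
Acc 1: bank1 row2 -> MISS (open row2); precharges=0
Acc 2: bank1 row1 -> MISS (open row1); precharges=1
Acc 3: bank1 row4 -> MISS (open row4); precharges=2
Acc 4: bank0 row4 -> MISS (open row4); precharges=2
Acc 5: bank1 row0 -> MISS (open row0); precharges=3
Acc 6: bank1 row3 -> MISS (open row3); precharges=4
Acc 7: bank1 row3 -> HIT
Acc 8: bank1 row1 -> MISS (open row1); precharges=5
Acc 9: bank0 row1 -> MISS (open row1); precharges=6
Acc 10: bank0 row3 -> MISS (open row3); precharges=7
Acc 11: bank0 row4 -> MISS (open row4); precharges=8
Acc 12: bank1 row4 -> MISS (open row4); precharges=9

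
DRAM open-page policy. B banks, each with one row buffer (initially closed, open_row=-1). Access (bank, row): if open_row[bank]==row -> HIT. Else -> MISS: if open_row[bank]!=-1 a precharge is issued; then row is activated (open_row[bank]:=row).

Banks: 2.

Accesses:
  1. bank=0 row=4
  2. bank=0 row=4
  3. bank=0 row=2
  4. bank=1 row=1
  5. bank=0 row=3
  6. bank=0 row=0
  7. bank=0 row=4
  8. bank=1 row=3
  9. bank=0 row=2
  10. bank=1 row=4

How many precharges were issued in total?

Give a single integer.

Answer: 7

Derivation:
Acc 1: bank0 row4 -> MISS (open row4); precharges=0
Acc 2: bank0 row4 -> HIT
Acc 3: bank0 row2 -> MISS (open row2); precharges=1
Acc 4: bank1 row1 -> MISS (open row1); precharges=1
Acc 5: bank0 row3 -> MISS (open row3); precharges=2
Acc 6: bank0 row0 -> MISS (open row0); precharges=3
Acc 7: bank0 row4 -> MISS (open row4); precharges=4
Acc 8: bank1 row3 -> MISS (open row3); precharges=5
Acc 9: bank0 row2 -> MISS (open row2); precharges=6
Acc 10: bank1 row4 -> MISS (open row4); precharges=7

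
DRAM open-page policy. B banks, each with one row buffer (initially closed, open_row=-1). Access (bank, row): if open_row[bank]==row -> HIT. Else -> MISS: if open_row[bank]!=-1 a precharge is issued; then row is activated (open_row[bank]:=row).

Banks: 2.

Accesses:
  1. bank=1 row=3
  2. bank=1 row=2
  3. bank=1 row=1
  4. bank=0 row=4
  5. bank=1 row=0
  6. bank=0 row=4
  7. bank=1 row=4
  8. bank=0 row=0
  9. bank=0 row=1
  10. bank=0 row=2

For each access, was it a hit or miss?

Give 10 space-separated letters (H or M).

Acc 1: bank1 row3 -> MISS (open row3); precharges=0
Acc 2: bank1 row2 -> MISS (open row2); precharges=1
Acc 3: bank1 row1 -> MISS (open row1); precharges=2
Acc 4: bank0 row4 -> MISS (open row4); precharges=2
Acc 5: bank1 row0 -> MISS (open row0); precharges=3
Acc 6: bank0 row4 -> HIT
Acc 7: bank1 row4 -> MISS (open row4); precharges=4
Acc 8: bank0 row0 -> MISS (open row0); precharges=5
Acc 9: bank0 row1 -> MISS (open row1); precharges=6
Acc 10: bank0 row2 -> MISS (open row2); precharges=7

Answer: M M M M M H M M M M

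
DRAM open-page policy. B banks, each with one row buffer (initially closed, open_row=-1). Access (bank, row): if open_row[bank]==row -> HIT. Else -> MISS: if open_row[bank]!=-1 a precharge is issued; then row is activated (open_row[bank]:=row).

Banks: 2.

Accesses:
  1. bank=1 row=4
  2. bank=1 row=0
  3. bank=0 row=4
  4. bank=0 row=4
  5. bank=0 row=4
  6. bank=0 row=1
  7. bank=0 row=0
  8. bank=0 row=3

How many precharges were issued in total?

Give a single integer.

Answer: 4

Derivation:
Acc 1: bank1 row4 -> MISS (open row4); precharges=0
Acc 2: bank1 row0 -> MISS (open row0); precharges=1
Acc 3: bank0 row4 -> MISS (open row4); precharges=1
Acc 4: bank0 row4 -> HIT
Acc 5: bank0 row4 -> HIT
Acc 6: bank0 row1 -> MISS (open row1); precharges=2
Acc 7: bank0 row0 -> MISS (open row0); precharges=3
Acc 8: bank0 row3 -> MISS (open row3); precharges=4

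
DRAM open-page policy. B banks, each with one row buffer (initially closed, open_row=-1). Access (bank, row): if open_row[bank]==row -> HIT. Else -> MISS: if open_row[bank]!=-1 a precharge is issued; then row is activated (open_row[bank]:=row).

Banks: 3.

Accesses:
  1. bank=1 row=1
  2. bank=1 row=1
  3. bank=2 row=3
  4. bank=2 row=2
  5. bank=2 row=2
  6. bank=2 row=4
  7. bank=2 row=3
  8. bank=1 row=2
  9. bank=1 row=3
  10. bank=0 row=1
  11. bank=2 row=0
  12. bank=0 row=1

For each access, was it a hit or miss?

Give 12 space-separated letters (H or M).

Acc 1: bank1 row1 -> MISS (open row1); precharges=0
Acc 2: bank1 row1 -> HIT
Acc 3: bank2 row3 -> MISS (open row3); precharges=0
Acc 4: bank2 row2 -> MISS (open row2); precharges=1
Acc 5: bank2 row2 -> HIT
Acc 6: bank2 row4 -> MISS (open row4); precharges=2
Acc 7: bank2 row3 -> MISS (open row3); precharges=3
Acc 8: bank1 row2 -> MISS (open row2); precharges=4
Acc 9: bank1 row3 -> MISS (open row3); precharges=5
Acc 10: bank0 row1 -> MISS (open row1); precharges=5
Acc 11: bank2 row0 -> MISS (open row0); precharges=6
Acc 12: bank0 row1 -> HIT

Answer: M H M M H M M M M M M H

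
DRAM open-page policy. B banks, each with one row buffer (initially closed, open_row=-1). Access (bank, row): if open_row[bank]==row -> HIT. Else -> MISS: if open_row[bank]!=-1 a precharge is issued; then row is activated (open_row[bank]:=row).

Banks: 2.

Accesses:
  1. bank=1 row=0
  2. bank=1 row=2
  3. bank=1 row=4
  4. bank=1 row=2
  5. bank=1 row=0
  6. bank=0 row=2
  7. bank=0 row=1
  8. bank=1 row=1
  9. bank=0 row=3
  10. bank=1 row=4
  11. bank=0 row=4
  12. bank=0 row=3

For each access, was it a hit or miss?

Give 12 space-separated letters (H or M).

Acc 1: bank1 row0 -> MISS (open row0); precharges=0
Acc 2: bank1 row2 -> MISS (open row2); precharges=1
Acc 3: bank1 row4 -> MISS (open row4); precharges=2
Acc 4: bank1 row2 -> MISS (open row2); precharges=3
Acc 5: bank1 row0 -> MISS (open row0); precharges=4
Acc 6: bank0 row2 -> MISS (open row2); precharges=4
Acc 7: bank0 row1 -> MISS (open row1); precharges=5
Acc 8: bank1 row1 -> MISS (open row1); precharges=6
Acc 9: bank0 row3 -> MISS (open row3); precharges=7
Acc 10: bank1 row4 -> MISS (open row4); precharges=8
Acc 11: bank0 row4 -> MISS (open row4); precharges=9
Acc 12: bank0 row3 -> MISS (open row3); precharges=10

Answer: M M M M M M M M M M M M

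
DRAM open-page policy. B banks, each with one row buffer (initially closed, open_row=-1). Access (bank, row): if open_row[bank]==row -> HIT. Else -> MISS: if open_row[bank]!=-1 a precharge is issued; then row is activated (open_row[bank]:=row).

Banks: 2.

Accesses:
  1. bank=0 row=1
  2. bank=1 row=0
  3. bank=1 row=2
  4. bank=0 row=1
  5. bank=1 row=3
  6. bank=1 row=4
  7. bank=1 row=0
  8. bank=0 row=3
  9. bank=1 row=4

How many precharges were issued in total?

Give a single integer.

Acc 1: bank0 row1 -> MISS (open row1); precharges=0
Acc 2: bank1 row0 -> MISS (open row0); precharges=0
Acc 3: bank1 row2 -> MISS (open row2); precharges=1
Acc 4: bank0 row1 -> HIT
Acc 5: bank1 row3 -> MISS (open row3); precharges=2
Acc 6: bank1 row4 -> MISS (open row4); precharges=3
Acc 7: bank1 row0 -> MISS (open row0); precharges=4
Acc 8: bank0 row3 -> MISS (open row3); precharges=5
Acc 9: bank1 row4 -> MISS (open row4); precharges=6

Answer: 6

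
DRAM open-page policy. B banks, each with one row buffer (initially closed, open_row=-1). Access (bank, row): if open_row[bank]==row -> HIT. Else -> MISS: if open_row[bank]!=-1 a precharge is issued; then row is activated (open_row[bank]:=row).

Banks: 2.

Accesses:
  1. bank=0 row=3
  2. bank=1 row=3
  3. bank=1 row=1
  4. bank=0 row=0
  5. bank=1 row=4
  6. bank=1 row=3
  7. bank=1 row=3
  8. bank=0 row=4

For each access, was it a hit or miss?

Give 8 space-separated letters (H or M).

Acc 1: bank0 row3 -> MISS (open row3); precharges=0
Acc 2: bank1 row3 -> MISS (open row3); precharges=0
Acc 3: bank1 row1 -> MISS (open row1); precharges=1
Acc 4: bank0 row0 -> MISS (open row0); precharges=2
Acc 5: bank1 row4 -> MISS (open row4); precharges=3
Acc 6: bank1 row3 -> MISS (open row3); precharges=4
Acc 7: bank1 row3 -> HIT
Acc 8: bank0 row4 -> MISS (open row4); precharges=5

Answer: M M M M M M H M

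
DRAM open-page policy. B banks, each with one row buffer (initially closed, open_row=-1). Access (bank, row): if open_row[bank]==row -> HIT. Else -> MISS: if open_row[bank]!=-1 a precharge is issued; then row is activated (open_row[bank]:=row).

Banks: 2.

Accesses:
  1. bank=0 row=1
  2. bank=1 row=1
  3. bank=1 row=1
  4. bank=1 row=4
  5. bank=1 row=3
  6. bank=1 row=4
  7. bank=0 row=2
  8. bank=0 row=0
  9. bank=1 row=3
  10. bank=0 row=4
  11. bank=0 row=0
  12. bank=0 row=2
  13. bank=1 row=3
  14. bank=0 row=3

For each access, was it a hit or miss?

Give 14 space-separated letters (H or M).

Acc 1: bank0 row1 -> MISS (open row1); precharges=0
Acc 2: bank1 row1 -> MISS (open row1); precharges=0
Acc 3: bank1 row1 -> HIT
Acc 4: bank1 row4 -> MISS (open row4); precharges=1
Acc 5: bank1 row3 -> MISS (open row3); precharges=2
Acc 6: bank1 row4 -> MISS (open row4); precharges=3
Acc 7: bank0 row2 -> MISS (open row2); precharges=4
Acc 8: bank0 row0 -> MISS (open row0); precharges=5
Acc 9: bank1 row3 -> MISS (open row3); precharges=6
Acc 10: bank0 row4 -> MISS (open row4); precharges=7
Acc 11: bank0 row0 -> MISS (open row0); precharges=8
Acc 12: bank0 row2 -> MISS (open row2); precharges=9
Acc 13: bank1 row3 -> HIT
Acc 14: bank0 row3 -> MISS (open row3); precharges=10

Answer: M M H M M M M M M M M M H M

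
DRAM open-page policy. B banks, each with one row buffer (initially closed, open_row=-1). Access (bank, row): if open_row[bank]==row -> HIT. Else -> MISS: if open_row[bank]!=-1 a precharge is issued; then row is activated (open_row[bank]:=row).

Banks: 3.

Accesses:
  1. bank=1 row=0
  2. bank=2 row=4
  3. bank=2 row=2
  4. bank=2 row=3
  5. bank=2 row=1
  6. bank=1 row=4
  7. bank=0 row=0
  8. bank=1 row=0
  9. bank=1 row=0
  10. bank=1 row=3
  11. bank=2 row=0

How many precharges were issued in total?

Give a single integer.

Answer: 7

Derivation:
Acc 1: bank1 row0 -> MISS (open row0); precharges=0
Acc 2: bank2 row4 -> MISS (open row4); precharges=0
Acc 3: bank2 row2 -> MISS (open row2); precharges=1
Acc 4: bank2 row3 -> MISS (open row3); precharges=2
Acc 5: bank2 row1 -> MISS (open row1); precharges=3
Acc 6: bank1 row4 -> MISS (open row4); precharges=4
Acc 7: bank0 row0 -> MISS (open row0); precharges=4
Acc 8: bank1 row0 -> MISS (open row0); precharges=5
Acc 9: bank1 row0 -> HIT
Acc 10: bank1 row3 -> MISS (open row3); precharges=6
Acc 11: bank2 row0 -> MISS (open row0); precharges=7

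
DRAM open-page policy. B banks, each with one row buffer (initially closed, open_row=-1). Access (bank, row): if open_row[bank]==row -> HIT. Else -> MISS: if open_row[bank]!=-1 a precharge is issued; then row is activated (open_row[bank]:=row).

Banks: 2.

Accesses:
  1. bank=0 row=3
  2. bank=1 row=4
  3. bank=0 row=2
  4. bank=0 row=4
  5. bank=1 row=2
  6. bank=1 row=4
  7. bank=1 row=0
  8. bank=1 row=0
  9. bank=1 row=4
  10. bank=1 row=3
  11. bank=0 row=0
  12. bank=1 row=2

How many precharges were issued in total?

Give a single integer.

Acc 1: bank0 row3 -> MISS (open row3); precharges=0
Acc 2: bank1 row4 -> MISS (open row4); precharges=0
Acc 3: bank0 row2 -> MISS (open row2); precharges=1
Acc 4: bank0 row4 -> MISS (open row4); precharges=2
Acc 5: bank1 row2 -> MISS (open row2); precharges=3
Acc 6: bank1 row4 -> MISS (open row4); precharges=4
Acc 7: bank1 row0 -> MISS (open row0); precharges=5
Acc 8: bank1 row0 -> HIT
Acc 9: bank1 row4 -> MISS (open row4); precharges=6
Acc 10: bank1 row3 -> MISS (open row3); precharges=7
Acc 11: bank0 row0 -> MISS (open row0); precharges=8
Acc 12: bank1 row2 -> MISS (open row2); precharges=9

Answer: 9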